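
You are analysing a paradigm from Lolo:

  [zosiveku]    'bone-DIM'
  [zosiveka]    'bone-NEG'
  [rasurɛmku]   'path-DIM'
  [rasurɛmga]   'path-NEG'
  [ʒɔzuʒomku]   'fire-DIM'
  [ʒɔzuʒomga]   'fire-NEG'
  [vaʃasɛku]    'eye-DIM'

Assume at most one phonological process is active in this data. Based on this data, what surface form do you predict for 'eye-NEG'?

The NEG suffix surfaces as [-ga] and [-ka], depending on the final segment of the stem.
By contrast the DIM suffix keeps its initial [k] throughout — that segment must be underlying.
So the underlying form is /-ga/, and voiced stops become voiceless after a vowel.
After 'eye', which ends in a vowel, the suffix surfaces as [-ka], giving [vaʃasɛka].

[vaʃasɛka]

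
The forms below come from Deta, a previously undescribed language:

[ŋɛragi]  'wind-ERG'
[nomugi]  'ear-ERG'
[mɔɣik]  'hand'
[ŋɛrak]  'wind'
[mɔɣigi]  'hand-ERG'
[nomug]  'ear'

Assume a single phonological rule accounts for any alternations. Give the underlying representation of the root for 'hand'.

In [mɔɣik] and [mɔɣigi] the final segment of 'hand' alternates: [k] ~ [g].
Compare 'ear', with invariant [g] in [nomug] and [nomugi]: an analysis with underlying /g/ and a rule producing [k] in isolation would wrongly predict alternation here too.
So /k/ is underlying, and a rule of intervocalic voicing — voiceless stops become voiced between vowels — gives [g].
The underlying form of 'hand' is therefore /mɔɣik/.

/mɔɣik/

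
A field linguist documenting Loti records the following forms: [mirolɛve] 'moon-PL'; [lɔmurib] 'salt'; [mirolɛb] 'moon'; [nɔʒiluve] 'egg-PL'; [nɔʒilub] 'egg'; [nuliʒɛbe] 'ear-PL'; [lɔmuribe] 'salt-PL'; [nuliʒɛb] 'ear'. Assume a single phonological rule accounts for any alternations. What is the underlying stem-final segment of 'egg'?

The root 'egg' surfaces as [nɔʒilub] and [nɔʒiluve], with a stem-final [b] ~ [v] alternation.
The stem 'ear' ([nuliʒɛb], [nuliʒɛbe]) shows [b] unchanged in both environments, so [b] cannot be basic with [v] derived before the PL suffix.
The underlying segment must be /v/; voiced fricatives become stops word-finally, yielding [b] there.

/v/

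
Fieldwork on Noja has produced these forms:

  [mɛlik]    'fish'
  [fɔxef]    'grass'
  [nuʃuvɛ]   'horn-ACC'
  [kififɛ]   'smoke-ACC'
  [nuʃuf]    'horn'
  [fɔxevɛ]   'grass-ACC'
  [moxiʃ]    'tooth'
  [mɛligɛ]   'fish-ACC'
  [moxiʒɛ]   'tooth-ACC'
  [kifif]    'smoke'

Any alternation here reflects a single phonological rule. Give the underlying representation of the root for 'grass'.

The stem for 'grass' ends in [v] in [fɔxevɛ] but [f] in [fɔxef].
The stem 'smoke' ([kififɛ], [kifif]) shows [f] unchanged in both environments, so [f] cannot be basic with [v] derived before the ACC suffix.
The alternation reflects word-final obstruent devoicing: voiced obstruents become voiceless word-finally. /v/ is underlying.

/fɔxev/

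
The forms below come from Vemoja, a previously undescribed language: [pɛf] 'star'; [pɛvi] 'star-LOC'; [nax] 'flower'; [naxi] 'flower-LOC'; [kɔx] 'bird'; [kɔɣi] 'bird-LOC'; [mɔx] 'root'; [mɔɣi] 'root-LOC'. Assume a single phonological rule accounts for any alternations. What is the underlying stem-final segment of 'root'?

In [mɔx] and [mɔɣi] the final segment of 'root' alternates: [x] ~ [ɣ].
But 'flower' keeps [x] in both environments ([nax], [naxi]), so there is no rule changing /x/ to [ɣ] before the LOC suffix.
Therefore /ɣ/ is basic and [x] is derived by word-final obstruent devoicing (voiced obstruents become voiceless word-finally).

/ɣ/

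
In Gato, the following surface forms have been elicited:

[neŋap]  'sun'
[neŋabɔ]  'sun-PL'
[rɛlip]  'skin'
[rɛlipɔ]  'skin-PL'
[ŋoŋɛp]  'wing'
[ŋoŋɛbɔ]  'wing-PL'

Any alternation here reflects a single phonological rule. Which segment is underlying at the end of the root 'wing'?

The stem for 'wing' ends in [p] in [ŋoŋɛp] but [b] in [ŋoŋɛbɔ].
But 'skin' keeps [p] in both environments ([rɛlip], [rɛlipɔ]), so there is no rule changing /p/ to [b] before the PL suffix.
The alternation reflects word-final obstruent devoicing: voiced obstruents become voiceless word-finally. /b/ is underlying.

/b/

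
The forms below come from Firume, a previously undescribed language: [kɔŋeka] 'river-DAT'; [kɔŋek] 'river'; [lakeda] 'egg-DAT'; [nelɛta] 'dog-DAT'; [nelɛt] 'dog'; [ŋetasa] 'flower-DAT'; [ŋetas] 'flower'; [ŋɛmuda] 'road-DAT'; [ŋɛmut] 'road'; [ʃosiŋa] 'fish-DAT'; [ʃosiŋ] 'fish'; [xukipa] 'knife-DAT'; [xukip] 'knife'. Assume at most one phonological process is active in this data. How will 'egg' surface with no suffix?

The root 'road' surfaces as [ŋɛmuda] and [ŋɛmut], with a stem-final [d] ~ [t] alternation.
If /t/ were underlying and a rule turned it into [d] before the DAT suffix, 'dog' would also alternate; but it has [t] in both [nelɛta] and [nelɛt].
The underlying segment must be /d/; voiced obstruents become voiceless word-finally, yielding [t] there.
The one attested form of 'egg', [lakeda], shows underlying /laked/. Applying the same rule word-finally gives [laket].

[laket]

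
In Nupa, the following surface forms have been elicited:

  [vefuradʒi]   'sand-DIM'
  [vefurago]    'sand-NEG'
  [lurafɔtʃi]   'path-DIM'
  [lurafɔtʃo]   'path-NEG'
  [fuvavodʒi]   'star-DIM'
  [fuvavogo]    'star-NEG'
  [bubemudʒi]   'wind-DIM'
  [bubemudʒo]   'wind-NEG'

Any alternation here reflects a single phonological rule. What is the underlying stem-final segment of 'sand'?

The stem for 'sand' ends in [dʒ] in [vefuradʒi] but [g] in [vefurago].
If /dʒ/ were underlying and a rule turned it into [g] before the NEG suffix, 'wind' would also alternate; but it has [dʒ] in both [bubemudʒi] and [bubemudʒo].
The underlying segment must be /g/; /g/ becomes palato-alveolar [dʒ] before a front vowel, yielding [dʒ] there.

/g/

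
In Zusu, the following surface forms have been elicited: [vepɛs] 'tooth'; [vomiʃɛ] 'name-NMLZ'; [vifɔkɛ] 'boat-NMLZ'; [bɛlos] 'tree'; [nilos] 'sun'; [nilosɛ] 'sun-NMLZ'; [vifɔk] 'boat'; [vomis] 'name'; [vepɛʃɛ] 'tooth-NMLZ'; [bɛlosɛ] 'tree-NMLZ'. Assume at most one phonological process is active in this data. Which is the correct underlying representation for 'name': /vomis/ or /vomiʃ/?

The stem for 'name' ends in [s] in [vomis] but [ʃ] in [vomiʃɛ].
If /s/ were underlying and a rule turned it into [ʃ] before the NMLZ suffix, 'tree' would also alternate; but it has [s] in both [bɛlos] and [bɛlosɛ].
The alternation reflects depalatalization: palato-alveolar /ʃ/ becomes [s] when no front vowel follows. /ʃ/ is underlying.

/vomiʃ/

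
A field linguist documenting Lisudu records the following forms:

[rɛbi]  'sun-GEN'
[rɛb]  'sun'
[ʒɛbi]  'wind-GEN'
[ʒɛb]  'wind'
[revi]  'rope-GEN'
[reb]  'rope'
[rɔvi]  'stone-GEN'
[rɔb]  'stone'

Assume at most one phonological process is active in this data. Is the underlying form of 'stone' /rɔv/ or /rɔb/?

The root 'stone' surfaces as [rɔvi] and [rɔb], with a stem-final [v] ~ [b] alternation.
The stem 'sun' ([rɛbi], [rɛb]) shows [b] unchanged in both environments, so [b] cannot be basic with [v] derived before the GEN suffix.
So /v/ is underlying, and a rule of word-final hardening — voiced fricatives become stops word-finally — gives [b].

/rɔv/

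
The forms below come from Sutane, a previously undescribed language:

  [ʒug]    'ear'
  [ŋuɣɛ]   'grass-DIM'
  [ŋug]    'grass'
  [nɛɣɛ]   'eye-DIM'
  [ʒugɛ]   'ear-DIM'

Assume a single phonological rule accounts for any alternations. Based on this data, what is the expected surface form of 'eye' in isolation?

[nɛg]

'grass' shows [ɣ] ~ [g] at the end of the stem ([ŋuɣɛ] vs [ŋug]).
The stem 'ear' ([ʒugɛ], [ʒug]) shows [g] unchanged in both environments, so [g] cannot be basic with [ɣ] derived before the DIM suffix.
So /ɣ/ is underlying, and a rule of word-final hardening — voiced fricatives become stops word-finally — gives [g].
The one attested form of 'eye', [nɛɣɛ], shows underlying /nɛɣ/. Applying the same rule word-finally gives [nɛg].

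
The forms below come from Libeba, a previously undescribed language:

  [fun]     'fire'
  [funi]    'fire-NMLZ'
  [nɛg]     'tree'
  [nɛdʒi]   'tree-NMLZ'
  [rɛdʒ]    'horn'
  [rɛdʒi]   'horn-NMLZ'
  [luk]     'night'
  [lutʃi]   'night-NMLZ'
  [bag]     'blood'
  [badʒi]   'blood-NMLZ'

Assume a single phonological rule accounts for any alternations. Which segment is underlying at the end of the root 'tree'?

/g/

In [nɛg] and [nɛdʒi] the final segment of 'tree' alternates: [g] ~ [dʒ].
The stem 'horn' ([rɛdʒ], [rɛdʒi]) shows [dʒ] unchanged in both environments, so [dʒ] cannot be basic with [g] derived in isolation.
Therefore /g/ is basic and [dʒ] is derived by palatalization before a front vowel (/k/ and /g/ become palato-alveolar [tʃ] and [dʒ] before a front vowel).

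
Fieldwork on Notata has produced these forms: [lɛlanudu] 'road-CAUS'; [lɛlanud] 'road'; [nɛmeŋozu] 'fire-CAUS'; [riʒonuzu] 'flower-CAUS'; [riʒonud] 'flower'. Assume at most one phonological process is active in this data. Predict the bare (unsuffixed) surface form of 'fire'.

The stem for 'flower' ends in [z] in [riʒonuzu] but [d] in [riʒonud].
If /d/ were underlying and a rule turned it into [z] before the CAUS suffix, 'road' would also alternate; but it has [d] in both [lɛlanudu] and [lɛlanud].
So /z/ is underlying, and a rule of word-final hardening — voiced fricatives become stops word-finally — gives [d].
From [nɛmeŋozu] the stem 'fire' is /nɛmeŋoz/; word-finally this yields [nɛmeŋod].

[nɛmeŋod]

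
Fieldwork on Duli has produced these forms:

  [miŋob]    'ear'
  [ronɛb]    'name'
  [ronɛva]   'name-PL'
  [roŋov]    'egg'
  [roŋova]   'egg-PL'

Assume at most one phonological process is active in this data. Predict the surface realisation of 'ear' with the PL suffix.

[miŋova]

The root 'name' surfaces as [ronɛb] and [ronɛva], with a stem-final [b] ~ [v] alternation.
The stem 'egg' ([roŋov], [roŋova]) shows [v] unchanged in both environments, so [v] cannot be basic with [b] derived in isolation.
So /b/ is underlying, and a rule of intervocalic spirantization — voiced stops become fricatives between vowels — gives [v].
From [miŋob] the stem 'ear' is /miŋob/; between vowels this yields [miŋova].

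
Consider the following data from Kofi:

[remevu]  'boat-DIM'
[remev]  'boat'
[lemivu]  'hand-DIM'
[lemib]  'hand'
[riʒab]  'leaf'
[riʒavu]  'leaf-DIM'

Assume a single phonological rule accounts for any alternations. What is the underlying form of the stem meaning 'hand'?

/lemib/

'hand' shows [v] ~ [b] at the end of the stem ([lemivu] vs [lemib]).
Compare 'boat', with invariant [v] in [remevu] and [remev]: an analysis with underlying /v/ and a rule producing [b] in isolation would wrongly predict alternation here too.
Therefore /b/ is basic and [v] is derived by intervocalic spirantization (voiced stops become fricatives between vowels).
Hence 'hand' is /lemib/ underlyingly.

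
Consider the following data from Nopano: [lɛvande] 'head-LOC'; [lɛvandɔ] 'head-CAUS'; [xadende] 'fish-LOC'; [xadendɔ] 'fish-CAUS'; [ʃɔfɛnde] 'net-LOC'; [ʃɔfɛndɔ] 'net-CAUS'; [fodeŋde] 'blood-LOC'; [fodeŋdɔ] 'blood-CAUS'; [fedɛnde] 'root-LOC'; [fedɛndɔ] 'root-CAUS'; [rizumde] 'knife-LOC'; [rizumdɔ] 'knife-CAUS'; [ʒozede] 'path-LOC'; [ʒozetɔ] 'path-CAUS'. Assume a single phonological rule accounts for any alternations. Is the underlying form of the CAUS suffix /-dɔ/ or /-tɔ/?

/-tɔ/

The CAUS morpheme has two allomorphs, [-dɔ] and [-tɔ].
By contrast the LOC suffix keeps its initial [d] throughout — that segment must be underlying.
So the underlying form is /-tɔ/, and voiceless stops become voiced after a nasal.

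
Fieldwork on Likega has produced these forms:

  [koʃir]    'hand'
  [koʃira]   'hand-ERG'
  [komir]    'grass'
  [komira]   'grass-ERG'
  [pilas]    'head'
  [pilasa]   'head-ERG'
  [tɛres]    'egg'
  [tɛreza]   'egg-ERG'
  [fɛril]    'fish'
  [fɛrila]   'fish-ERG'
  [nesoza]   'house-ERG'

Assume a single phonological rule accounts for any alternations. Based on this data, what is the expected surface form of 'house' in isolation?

'egg' shows [s] ~ [z] at the end of the stem ([tɛres] vs [tɛreza]).
The stem 'head' ([pilas], [pilasa]) shows [s] unchanged in both environments, so [s] cannot be basic with [z] derived before the ERG suffix.
The alternation reflects word-final obstruent devoicing: voiced obstruents become voiceless word-finally. /z/ is underlying.
The one attested form of 'house', [nesoza], shows underlying /nesoz/. Applying the same rule word-finally gives [nesos].

[nesos]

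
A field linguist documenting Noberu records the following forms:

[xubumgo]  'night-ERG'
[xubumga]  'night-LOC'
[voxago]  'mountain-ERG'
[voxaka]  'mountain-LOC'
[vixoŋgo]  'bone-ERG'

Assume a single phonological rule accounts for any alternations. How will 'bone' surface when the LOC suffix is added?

The LOC suffix surfaces as [-ga] and [-ka], depending on the final segment of the stem.
The ERG suffix, which begins with [g], is invariant after every stem; so [g] is not altered by any rule here.
The LOC suffix is therefore /-ka/ underlyingly, with post-nasal voicing: voiceless stops become voiced after a nasal.
After 'bone', which ends in a nasal, the suffix surfaces as [-ga], giving [vixoŋga].

[vixoŋga]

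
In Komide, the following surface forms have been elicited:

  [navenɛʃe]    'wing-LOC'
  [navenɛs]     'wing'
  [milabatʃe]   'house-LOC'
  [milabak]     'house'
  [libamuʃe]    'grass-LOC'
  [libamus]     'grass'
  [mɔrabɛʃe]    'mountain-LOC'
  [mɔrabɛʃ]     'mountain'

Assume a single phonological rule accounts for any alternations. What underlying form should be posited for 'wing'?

The root 'wing' surfaces as [navenɛʃe] and [navenɛs], with a stem-final [ʃ] ~ [s] alternation.
Compare 'mountain', with invariant [ʃ] in [mɔrabɛʃe] and [mɔrabɛʃ]: an analysis with underlying /ʃ/ and a rule producing [s] in isolation would wrongly predict alternation here too.
Therefore /s/ is basic and [ʃ] is derived by palatalization before a front vowel (/k/ and /s/ become palato-alveolar [tʃ] and [ʃ] before a front vowel).

/navenɛs/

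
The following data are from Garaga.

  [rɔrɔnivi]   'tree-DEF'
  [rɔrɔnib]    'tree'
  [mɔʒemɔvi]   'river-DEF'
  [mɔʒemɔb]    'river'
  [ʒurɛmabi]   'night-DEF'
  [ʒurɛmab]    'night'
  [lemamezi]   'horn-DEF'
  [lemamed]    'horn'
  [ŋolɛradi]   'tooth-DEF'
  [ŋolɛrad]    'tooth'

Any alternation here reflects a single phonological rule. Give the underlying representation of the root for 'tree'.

The stem for 'tree' ends in [v] in [rɔrɔnivi] but [b] in [rɔrɔnib].
The stem 'night' ([ʒurɛmabi], [ʒurɛmab]) shows [b] unchanged in both environments, so [b] cannot be basic with [v] derived before the DEF suffix.
So /v/ is underlying, and a rule of word-final hardening — voiced fricatives become stops word-finally — gives [b].
So 'tree' = /rɔrɔniv/.

/rɔrɔniv/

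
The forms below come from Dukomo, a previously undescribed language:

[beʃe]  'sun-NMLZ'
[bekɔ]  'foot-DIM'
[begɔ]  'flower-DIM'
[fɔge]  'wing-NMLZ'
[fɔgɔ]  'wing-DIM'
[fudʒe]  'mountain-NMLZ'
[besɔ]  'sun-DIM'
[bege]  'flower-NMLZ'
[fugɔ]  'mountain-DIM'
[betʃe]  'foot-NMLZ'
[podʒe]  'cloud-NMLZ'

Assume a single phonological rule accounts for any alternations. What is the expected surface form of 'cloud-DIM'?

[pogɔ]

The stem for 'mountain' ends in [dʒ] in [fudʒe] but [g] in [fugɔ].
The stem 'wing' ([fɔge], [fɔgɔ]) shows [g] unchanged in both environments, so [g] cannot be basic with [dʒ] derived before the NMLZ suffix.
So /dʒ/ is underlying, and a rule of depalatalization — palato-alveolar /tʃ/, /dʒ/ and /ʃ/ become [k], [g] and [s] when no front vowel follows — gives [g].
The one attested form of 'cloud', [podʒe], shows underlying /podʒ/. Applying the same rule when no front vowel follows gives [pogɔ].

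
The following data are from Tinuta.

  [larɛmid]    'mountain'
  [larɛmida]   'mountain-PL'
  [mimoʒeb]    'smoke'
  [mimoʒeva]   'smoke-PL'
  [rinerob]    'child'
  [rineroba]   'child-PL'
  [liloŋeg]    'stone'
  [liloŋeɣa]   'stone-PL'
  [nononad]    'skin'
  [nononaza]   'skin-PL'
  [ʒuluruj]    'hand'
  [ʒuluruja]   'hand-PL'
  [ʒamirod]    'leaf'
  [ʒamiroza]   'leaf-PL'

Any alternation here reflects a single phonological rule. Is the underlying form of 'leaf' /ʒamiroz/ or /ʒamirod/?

'leaf' shows [d] ~ [z] at the end of the stem ([ʒamirod] vs [ʒamiroza]).
The stem 'mountain' ([larɛmid], [larɛmida]) shows [d] unchanged in both environments, so [d] cannot be basic with [z] derived before the PL suffix.
So /z/ is underlying, and a rule of word-final hardening — voiced fricatives become stops word-finally — gives [d].

/ʒamiroz/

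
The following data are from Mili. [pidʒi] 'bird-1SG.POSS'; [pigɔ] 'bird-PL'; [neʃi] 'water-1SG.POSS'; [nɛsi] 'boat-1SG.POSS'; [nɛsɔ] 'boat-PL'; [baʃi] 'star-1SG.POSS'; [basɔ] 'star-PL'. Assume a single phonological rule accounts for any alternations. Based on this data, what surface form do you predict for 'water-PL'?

In [baʃi] and [basɔ] the final segment of 'star' alternates: [ʃ] ~ [s].
If /s/ were underlying and a rule turned it into [ʃ] before the 1SG.POSS suffix, 'boat' would also alternate; but it has [s] in both [nɛsi] and [nɛsɔ].
The alternation reflects depalatalization: palato-alveolar /dʒ/ and /ʃ/ become [g] and [s] when no front vowel follows. /ʃ/ is underlying.
The one attested form of 'water', [neʃi], shows underlying /neʃ/. Applying the same rule when no front vowel follows gives [nesɔ].

[nesɔ]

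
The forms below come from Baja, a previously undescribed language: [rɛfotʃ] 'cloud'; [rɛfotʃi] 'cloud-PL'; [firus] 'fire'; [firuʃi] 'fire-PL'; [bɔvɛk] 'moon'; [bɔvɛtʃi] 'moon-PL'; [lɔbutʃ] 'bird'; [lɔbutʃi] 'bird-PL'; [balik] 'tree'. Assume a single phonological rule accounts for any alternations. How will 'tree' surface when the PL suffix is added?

[balitʃi]

The stem for 'moon' ends in [k] in [bɔvɛk] but [tʃ] in [bɔvɛtʃi].
If /tʃ/ were underlying and a rule turned it into [k] in isolation, 'cloud' would also alternate; but it has [tʃ] in both [rɛfotʃ] and [rɛfotʃi].
So /k/ is underlying, and a rule of palatalization before a front vowel — /k/ and /s/ become palato-alveolar [tʃ] and [ʃ] before a front vowel — gives [tʃ].
The one attested form of 'tree', [balik], shows underlying /balik/. Applying the same rule before a front vowel gives [balitʃi].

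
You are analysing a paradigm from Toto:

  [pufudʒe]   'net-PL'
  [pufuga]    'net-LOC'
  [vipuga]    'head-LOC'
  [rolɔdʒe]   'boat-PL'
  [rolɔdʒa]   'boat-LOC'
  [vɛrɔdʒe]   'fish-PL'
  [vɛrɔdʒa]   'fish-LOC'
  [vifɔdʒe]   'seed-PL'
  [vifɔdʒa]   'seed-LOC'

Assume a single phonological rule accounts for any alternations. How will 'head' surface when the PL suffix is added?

[vipudʒe]

The root 'net' surfaces as [pufudʒe] and [pufuga], with a stem-final [dʒ] ~ [g] alternation.
Compare 'seed', with invariant [dʒ] in [vifɔdʒe] and [vifɔdʒa]: an analysis with underlying /dʒ/ and a rule producing [g] before the LOC suffix would wrongly predict alternation here too.
The underlying segment must be /g/; /g/ becomes palato-alveolar [dʒ] before a front vowel, yielding [dʒ] there.
From [vipuga] the stem 'head' is /vipug/; before a front vowel this yields [vipudʒe].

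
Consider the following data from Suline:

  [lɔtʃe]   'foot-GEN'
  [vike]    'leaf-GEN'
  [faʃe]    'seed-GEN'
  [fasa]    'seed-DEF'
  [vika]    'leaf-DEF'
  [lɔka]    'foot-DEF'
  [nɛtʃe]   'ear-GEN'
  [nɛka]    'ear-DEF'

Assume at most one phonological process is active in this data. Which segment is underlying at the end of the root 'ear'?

/tʃ/

'ear' shows [tʃ] ~ [k] at the end of the stem ([nɛtʃe] vs [nɛka]).
The stem 'leaf' ([vike], [vika]) shows [k] unchanged in both environments, so [k] cannot be basic with [tʃ] derived before the GEN suffix.
The underlying segment must be /tʃ/; palato-alveolar /tʃ/ and /ʃ/ become [k] and [s] when no front vowel follows, yielding [k] there.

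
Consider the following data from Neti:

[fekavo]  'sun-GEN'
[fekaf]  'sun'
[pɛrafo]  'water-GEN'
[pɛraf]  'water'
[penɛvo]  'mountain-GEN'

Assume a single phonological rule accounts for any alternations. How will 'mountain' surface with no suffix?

[penɛf]

'sun' shows [v] ~ [f] at the end of the stem ([fekavo] vs [fekaf]).
The stem 'water' ([pɛrafo], [pɛraf]) shows [f] unchanged in both environments, so [f] cannot be basic with [v] derived before the GEN suffix.
The alternation reflects word-final obstruent devoicing: voiced obstruents become voiceless word-finally. /v/ is underlying.
The one attested form of 'mountain', [penɛvo], shows underlying /penɛv/. Applying the same rule word-finally gives [penɛf].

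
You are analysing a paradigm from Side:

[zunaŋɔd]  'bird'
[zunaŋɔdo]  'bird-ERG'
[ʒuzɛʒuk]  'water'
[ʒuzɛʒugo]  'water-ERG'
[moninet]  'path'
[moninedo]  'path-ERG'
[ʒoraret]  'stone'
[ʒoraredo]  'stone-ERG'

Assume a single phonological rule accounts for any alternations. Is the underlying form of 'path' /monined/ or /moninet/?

The stem for 'path' ends in [t] in [moninet] but [d] in [moninedo].
But 'bird' keeps [d] in both environments ([zunaŋɔd], [zunaŋɔdo]), so there is no rule changing /d/ to [t] in isolation.
The underlying segment must be /t/; voiceless stops become voiced between vowels, yielding [d] there.

/moninet/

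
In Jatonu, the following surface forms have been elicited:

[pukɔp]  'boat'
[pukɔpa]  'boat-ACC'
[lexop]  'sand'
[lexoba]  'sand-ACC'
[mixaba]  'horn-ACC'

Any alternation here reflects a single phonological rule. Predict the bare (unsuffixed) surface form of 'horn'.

[mixap]

'sand' shows [p] ~ [b] at the end of the stem ([lexop] vs [lexoba]).
But 'boat' keeps [p] in both environments ([pukɔp], [pukɔpa]), so there is no rule changing /p/ to [b] before the ACC suffix.
Therefore /b/ is basic and [p] is derived by word-final obstruent devoicing (voiced obstruents become voiceless word-finally).
The one attested form of 'horn', [mixaba], shows underlying /mixab/. Applying the same rule word-finally gives [mixap].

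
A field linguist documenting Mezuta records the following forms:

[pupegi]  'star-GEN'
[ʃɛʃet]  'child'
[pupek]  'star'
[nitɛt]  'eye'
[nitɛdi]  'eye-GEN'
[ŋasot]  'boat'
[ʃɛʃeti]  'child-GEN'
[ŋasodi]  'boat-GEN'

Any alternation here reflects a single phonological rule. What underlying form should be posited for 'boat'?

In [ŋasodi] and [ŋasot] the final segment of 'boat' alternates: [d] ~ [t].
If /t/ were underlying and a rule turned it into [d] before the GEN suffix, 'child' would also alternate; but it has [t] in both [ʃɛʃeti] and [ʃɛʃet].
So /d/ is underlying, and a rule of word-final obstruent devoicing — voiced obstruents become voiceless word-finally — gives [t].
So 'boat' = /ŋasod/.

/ŋasod/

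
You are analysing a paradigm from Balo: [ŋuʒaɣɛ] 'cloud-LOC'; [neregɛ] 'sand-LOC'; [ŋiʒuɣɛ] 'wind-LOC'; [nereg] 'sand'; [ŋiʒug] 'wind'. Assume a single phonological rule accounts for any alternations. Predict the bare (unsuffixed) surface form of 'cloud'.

[ŋuʒag]

The root 'wind' surfaces as [ŋiʒuɣɛ] and [ŋiʒug], with a stem-final [ɣ] ~ [g] alternation.
The stem 'sand' ([neregɛ], [nereg]) shows [g] unchanged in both environments, so [g] cannot be basic with [ɣ] derived before the LOC suffix.
The underlying segment must be /ɣ/; voiced fricatives become stops word-finally, yielding [g] there.
From [ŋuʒaɣɛ] the stem 'cloud' is /ŋuʒaɣ/; word-finally this yields [ŋuʒag].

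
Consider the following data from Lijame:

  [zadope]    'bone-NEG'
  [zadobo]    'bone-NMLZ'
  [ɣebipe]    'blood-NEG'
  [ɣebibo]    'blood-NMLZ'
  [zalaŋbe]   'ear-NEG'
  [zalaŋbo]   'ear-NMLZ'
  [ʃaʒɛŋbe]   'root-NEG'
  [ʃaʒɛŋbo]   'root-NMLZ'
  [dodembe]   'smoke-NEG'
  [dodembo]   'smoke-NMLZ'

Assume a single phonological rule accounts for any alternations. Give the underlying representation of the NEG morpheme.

/-pe/

The NEG suffix surfaces as [-be] and [-pe], depending on the final segment of the stem.
By contrast the NMLZ suffix keeps its initial [b] throughout — that segment must be underlying.
So the underlying form is /-pe/, and voiceless stops become voiced after a nasal.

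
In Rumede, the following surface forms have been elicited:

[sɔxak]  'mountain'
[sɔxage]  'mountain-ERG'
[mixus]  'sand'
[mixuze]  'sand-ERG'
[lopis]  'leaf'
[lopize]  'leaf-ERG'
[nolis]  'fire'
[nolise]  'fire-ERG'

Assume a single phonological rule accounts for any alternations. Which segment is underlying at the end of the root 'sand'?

/z/

In [mixus] and [mixuze] the final segment of 'sand' alternates: [s] ~ [z].
If /s/ were underlying and a rule turned it into [z] before the ERG suffix, 'fire' would also alternate; but it has [s] in both [nolis] and [nolise].
The alternation reflects word-final obstruent devoicing: voiced obstruents become voiceless word-finally. /z/ is underlying.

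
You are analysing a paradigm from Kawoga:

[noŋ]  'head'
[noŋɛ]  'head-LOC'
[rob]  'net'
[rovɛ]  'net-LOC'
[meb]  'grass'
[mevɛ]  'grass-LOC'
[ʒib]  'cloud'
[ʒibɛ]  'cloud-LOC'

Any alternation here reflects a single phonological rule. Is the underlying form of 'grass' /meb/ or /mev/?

/mev/

The root 'grass' surfaces as [meb] and [mevɛ], with a stem-final [b] ~ [v] alternation.
Compare 'cloud', with invariant [b] in [ʒib] and [ʒibɛ]: an analysis with underlying /b/ and a rule producing [v] before the LOC suffix would wrongly predict alternation here too.
The alternation reflects word-final hardening: voiced fricatives become stops word-finally. /v/ is underlying.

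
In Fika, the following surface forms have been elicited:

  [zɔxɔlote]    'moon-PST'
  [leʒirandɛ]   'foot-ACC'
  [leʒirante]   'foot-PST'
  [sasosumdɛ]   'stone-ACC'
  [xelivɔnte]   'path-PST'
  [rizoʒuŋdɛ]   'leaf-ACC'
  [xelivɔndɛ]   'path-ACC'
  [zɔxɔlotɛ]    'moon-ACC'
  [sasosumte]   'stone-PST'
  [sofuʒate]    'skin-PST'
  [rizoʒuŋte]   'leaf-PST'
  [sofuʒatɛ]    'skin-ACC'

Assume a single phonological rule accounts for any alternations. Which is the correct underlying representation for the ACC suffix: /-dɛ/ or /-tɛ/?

The ACC morpheme has two allomorphs, [-dɛ] and [-tɛ].
The PST suffix, which begins with [t], is invariant after every stem; so [t] is not altered by any rule here.
The ACC suffix is therefore /-dɛ/ underlyingly, with post-vocalic devoicing: voiced stops become voiceless after a vowel.

/-dɛ/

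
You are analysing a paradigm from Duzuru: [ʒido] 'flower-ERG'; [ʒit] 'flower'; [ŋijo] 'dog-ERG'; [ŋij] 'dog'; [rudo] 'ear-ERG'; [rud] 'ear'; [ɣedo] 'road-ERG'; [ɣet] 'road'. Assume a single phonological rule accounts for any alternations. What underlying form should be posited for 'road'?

In [ɣedo] and [ɣet] the final segment of 'road' alternates: [d] ~ [t].
If /d/ were underlying and a rule turned it into [t] in isolation, 'ear' would also alternate; but it has [d] in both [rudo] and [rud].
Therefore /t/ is basic and [d] is derived by intervocalic voicing (voiceless stops become voiced between vowels).
Hence 'road' is /ɣet/ underlyingly.

/ɣet/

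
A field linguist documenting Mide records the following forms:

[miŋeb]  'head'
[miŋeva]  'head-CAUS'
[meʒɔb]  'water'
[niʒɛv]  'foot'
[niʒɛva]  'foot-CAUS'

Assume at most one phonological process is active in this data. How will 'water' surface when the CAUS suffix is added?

'head' shows [b] ~ [v] at the end of the stem ([miŋeb] vs [miŋeva]).
But 'foot' keeps [v] in both environments ([niʒɛv], [niʒɛva]), so there is no rule changing /v/ to [b] in isolation.
So /b/ is underlying, and a rule of intervocalic spirantization — voiced stops become fricatives between vowels — gives [v].
From [meʒɔb] the stem 'water' is /meʒɔb/; between vowels this yields [meʒɔva].

[meʒɔva]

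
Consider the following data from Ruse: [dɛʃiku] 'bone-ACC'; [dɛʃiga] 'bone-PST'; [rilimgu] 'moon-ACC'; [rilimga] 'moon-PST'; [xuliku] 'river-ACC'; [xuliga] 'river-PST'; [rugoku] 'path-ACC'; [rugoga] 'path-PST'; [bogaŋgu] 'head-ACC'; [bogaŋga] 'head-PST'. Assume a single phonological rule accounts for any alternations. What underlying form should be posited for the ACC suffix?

The ACC suffix surfaces as [-gu] and [-ku], depending on the final segment of the stem.
By contrast the PST suffix keeps its initial [g] throughout — that segment must be underlying.
The ACC suffix is therefore /-ku/ underlyingly, with post-nasal voicing: voiceless stops become voiced after a nasal.

/-ku/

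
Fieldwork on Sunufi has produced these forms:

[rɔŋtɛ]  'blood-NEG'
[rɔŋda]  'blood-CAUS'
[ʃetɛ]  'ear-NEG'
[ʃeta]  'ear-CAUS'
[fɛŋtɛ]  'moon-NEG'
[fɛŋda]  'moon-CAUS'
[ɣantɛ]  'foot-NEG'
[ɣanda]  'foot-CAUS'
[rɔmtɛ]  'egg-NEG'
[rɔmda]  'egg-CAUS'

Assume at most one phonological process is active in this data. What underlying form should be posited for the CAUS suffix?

/-da/

The CAUS morpheme has two allomorphs, [-da] and [-ta].
By contrast the NEG suffix keeps its initial [t] throughout — that segment must be underlying.
So the underlying form is /-da/, and voiced stops become voiceless after a vowel.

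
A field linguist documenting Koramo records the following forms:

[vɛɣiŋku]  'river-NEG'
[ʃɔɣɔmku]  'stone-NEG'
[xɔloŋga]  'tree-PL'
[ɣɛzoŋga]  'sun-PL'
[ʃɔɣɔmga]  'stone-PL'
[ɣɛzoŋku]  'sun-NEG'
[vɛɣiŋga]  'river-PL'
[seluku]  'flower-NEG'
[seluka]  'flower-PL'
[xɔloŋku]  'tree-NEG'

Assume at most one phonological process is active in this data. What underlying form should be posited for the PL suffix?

/-ga/

The PL suffix surfaces as [-ga] and [-ka], depending on the final segment of the stem.
The NEG suffix, which begins with [k], is invariant after every stem; so [k] is not altered by any rule here.
So the underlying form is /-ga/, and voiced stops become voiceless after a vowel.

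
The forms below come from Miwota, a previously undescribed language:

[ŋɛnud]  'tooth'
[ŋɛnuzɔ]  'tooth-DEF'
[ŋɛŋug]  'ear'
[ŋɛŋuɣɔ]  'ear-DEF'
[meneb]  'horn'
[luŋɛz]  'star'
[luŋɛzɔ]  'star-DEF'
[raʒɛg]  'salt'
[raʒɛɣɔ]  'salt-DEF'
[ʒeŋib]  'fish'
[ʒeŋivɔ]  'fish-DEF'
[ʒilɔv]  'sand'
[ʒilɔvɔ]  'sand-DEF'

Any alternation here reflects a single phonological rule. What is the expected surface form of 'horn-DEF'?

The stem for 'fish' ends in [b] in [ʒeŋib] but [v] in [ʒeŋivɔ].
If /v/ were underlying and a rule turned it into [b] in isolation, 'sand' would also alternate; but it has [v] in both [ʒilɔv] and [ʒilɔvɔ].
So /b/ is underlying, and a rule of intervocalic spirantization — voiced stops become fricatives between vowels — gives [v].
The one attested form of 'horn', [meneb], shows underlying /meneb/. Applying the same rule between vowels gives [menevɔ].

[menevɔ]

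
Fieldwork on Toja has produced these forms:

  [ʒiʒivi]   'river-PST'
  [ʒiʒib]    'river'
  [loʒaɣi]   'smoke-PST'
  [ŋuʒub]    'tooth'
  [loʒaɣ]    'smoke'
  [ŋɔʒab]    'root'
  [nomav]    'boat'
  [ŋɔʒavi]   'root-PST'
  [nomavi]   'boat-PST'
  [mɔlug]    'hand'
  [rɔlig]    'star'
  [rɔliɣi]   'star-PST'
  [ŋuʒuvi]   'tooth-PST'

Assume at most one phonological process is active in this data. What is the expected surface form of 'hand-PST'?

'star' shows [ɣ] ~ [g] at the end of the stem ([rɔliɣi] vs [rɔlig]).
If /ɣ/ were underlying and a rule turned it into [g] in isolation, 'smoke' would also alternate; but it has [ɣ] in both [loʒaɣi] and [loʒaɣ].
Therefore /g/ is basic and [ɣ] is derived by intervocalic spirantization (voiced stops become fricatives between vowels).
The one attested form of 'hand', [mɔlug], shows underlying /mɔlug/. Applying the same rule between vowels gives [mɔluɣi].

[mɔluɣi]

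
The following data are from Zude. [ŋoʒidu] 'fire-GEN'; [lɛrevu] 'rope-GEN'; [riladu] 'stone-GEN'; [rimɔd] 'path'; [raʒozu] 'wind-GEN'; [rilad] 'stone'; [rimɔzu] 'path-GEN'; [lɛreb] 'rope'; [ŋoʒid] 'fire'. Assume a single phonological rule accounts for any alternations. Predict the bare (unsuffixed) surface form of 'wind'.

[raʒod]

The root 'path' surfaces as [rimɔd] and [rimɔzu], with a stem-final [d] ~ [z] alternation.
The stem 'fire' ([ŋoʒid], [ŋoʒidu]) shows [d] unchanged in both environments, so [d] cannot be basic with [z] derived before the GEN suffix.
Therefore /z/ is basic and [d] is derived by word-final hardening (voiced fricatives become stops word-finally).
From [raʒozu] the stem 'wind' is /raʒoz/; word-finally this yields [raʒod].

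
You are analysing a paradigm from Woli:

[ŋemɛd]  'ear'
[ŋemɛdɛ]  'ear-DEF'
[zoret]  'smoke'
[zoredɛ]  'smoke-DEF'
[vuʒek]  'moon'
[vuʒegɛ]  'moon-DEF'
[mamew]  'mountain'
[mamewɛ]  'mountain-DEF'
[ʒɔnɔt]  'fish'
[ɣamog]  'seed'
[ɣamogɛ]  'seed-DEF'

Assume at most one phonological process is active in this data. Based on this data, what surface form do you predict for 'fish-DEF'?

[ʒɔnɔdɛ]

The stem for 'smoke' ends in [t] in [zoret] but [d] in [zoredɛ].
Compare 'ear', with invariant [d] in [ŋemɛd] and [ŋemɛdɛ]: an analysis with underlying /d/ and a rule producing [t] in isolation would wrongly predict alternation here too.
So /t/ is underlying, and a rule of intervocalic voicing — voiceless stops become voiced between vowels — gives [d].
The one attested form of 'fish', [ʒɔnɔt], shows underlying /ʒɔnɔt/. Applying the same rule between vowels gives [ʒɔnɔdɛ].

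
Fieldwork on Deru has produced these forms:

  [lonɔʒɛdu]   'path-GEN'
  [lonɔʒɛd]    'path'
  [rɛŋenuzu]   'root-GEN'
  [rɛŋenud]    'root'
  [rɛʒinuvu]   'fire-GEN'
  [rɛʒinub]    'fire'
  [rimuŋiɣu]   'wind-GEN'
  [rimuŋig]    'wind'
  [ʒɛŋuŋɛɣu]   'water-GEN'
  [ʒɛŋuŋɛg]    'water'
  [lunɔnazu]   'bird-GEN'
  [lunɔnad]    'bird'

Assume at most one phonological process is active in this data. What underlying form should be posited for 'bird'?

/lunɔnaz/

'bird' shows [z] ~ [d] at the end of the stem ([lunɔnazu] vs [lunɔnad]).
But 'path' keeps [d] in both environments ([lonɔʒɛdu], [lonɔʒɛd]), so there is no rule changing /d/ to [z] before the GEN suffix.
The underlying segment must be /z/; voiced fricatives become stops word-finally, yielding [d] there.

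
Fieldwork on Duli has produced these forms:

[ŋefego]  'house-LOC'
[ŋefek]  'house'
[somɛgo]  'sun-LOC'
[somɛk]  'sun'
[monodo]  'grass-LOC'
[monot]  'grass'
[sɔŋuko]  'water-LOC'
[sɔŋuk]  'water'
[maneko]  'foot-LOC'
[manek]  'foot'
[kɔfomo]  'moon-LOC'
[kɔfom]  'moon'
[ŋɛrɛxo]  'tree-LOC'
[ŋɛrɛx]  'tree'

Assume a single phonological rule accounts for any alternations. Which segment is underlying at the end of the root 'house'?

/g/

In [ŋefego] and [ŋefek] the final segment of 'house' alternates: [g] ~ [k].
Compare 'water', with invariant [k] in [sɔŋuko] and [sɔŋuk]: an analysis with underlying /k/ and a rule producing [g] before the LOC suffix would wrongly predict alternation here too.
Therefore /g/ is basic and [k] is derived by word-final obstruent devoicing (voiced obstruents become voiceless word-finally).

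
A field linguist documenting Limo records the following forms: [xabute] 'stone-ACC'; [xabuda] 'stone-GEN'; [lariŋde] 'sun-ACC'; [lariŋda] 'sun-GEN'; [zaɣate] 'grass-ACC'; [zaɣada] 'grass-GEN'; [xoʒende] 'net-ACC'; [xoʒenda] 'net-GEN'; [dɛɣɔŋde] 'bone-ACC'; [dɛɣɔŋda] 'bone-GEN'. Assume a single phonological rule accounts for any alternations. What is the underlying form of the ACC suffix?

/-te/

The ACC suffix surfaces as [-de] and [-te], depending on the final segment of the stem.
The GEN suffix, which begins with [d], is invariant after every stem; so [d] is not altered by any rule here.
The ACC suffix is therefore /-te/ underlyingly, with post-nasal voicing: voiceless stops become voiced after a nasal.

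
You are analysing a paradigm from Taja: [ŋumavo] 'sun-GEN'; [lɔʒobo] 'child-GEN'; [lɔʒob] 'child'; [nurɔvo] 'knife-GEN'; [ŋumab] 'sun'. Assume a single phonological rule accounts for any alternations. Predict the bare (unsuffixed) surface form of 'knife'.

'sun' shows [b] ~ [v] at the end of the stem ([ŋumab] vs [ŋumavo]).
But 'child' keeps [b] in both environments ([lɔʒob], [lɔʒobo]), so there is no rule changing /b/ to [v] before the GEN suffix.
So /v/ is underlying, and a rule of word-final hardening — voiced fricatives become stops word-finally — gives [b].
The one attested form of 'knife', [nurɔvo], shows underlying /nurɔv/. Applying the same rule word-finally gives [nurɔb].

[nurɔb]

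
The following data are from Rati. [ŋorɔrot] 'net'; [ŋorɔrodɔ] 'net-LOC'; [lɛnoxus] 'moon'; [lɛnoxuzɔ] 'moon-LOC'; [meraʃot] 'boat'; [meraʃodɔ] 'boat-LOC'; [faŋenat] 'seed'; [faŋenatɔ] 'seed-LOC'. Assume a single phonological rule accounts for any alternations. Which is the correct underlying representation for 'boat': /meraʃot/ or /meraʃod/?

The stem for 'boat' ends in [t] in [meraʃot] but [d] in [meraʃodɔ].
But 'seed' keeps [t] in both environments ([faŋenat], [faŋenatɔ]), so there is no rule changing /t/ to [d] before the LOC suffix.
The alternation reflects word-final obstruent devoicing: voiced obstruents become voiceless word-finally. /d/ is underlying.

/meraʃod/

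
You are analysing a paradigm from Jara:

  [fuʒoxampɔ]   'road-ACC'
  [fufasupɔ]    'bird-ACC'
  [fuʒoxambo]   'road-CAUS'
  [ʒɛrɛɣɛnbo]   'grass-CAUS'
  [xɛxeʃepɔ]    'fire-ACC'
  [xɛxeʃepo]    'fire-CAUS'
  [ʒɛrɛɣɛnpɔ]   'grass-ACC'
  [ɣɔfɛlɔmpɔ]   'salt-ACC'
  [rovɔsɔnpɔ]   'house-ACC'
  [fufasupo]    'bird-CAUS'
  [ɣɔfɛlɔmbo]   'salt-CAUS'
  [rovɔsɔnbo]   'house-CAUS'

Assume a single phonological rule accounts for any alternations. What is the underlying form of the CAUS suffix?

/-bo/

The CAUS morpheme has two allomorphs, [-bo] and [-po].
By contrast the ACC suffix keeps its initial [p] throughout — that segment must be underlying.
The CAUS suffix is therefore /-bo/ underlyingly, with post-vocalic devoicing: voiced stops become voiceless after a vowel.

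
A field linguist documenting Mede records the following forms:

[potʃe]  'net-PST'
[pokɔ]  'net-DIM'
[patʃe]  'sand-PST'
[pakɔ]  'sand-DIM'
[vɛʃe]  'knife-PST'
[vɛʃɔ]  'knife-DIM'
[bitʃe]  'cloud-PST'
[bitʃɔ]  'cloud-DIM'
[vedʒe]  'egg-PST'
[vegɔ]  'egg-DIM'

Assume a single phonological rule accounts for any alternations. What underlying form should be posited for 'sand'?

In [patʃe] and [pakɔ] the final segment of 'sand' alternates: [tʃ] ~ [k].
If /tʃ/ were underlying and a rule turned it into [k] before the DIM suffix, 'cloud' would also alternate; but it has [tʃ] in both [bitʃe] and [bitʃɔ].
The alternation reflects palatalization before a front vowel: /k/ and /g/ become palato-alveolar [tʃ] and [dʒ] before a front vowel. /k/ is underlying.

/pak/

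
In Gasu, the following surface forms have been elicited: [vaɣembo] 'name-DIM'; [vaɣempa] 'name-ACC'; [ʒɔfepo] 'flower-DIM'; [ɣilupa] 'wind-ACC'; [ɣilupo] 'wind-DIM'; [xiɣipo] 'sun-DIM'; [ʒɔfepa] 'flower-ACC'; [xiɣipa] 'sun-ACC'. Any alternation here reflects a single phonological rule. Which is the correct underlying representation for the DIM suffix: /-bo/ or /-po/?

The DIM suffix surfaces as [-bo] and [-po], depending on the final segment of the stem.
The ACC suffix, which begins with [p], is invariant after every stem; so [p] is not altered by any rule here.
So the underlying form is /-bo/, and voiced stops become voiceless after a vowel.

/-bo/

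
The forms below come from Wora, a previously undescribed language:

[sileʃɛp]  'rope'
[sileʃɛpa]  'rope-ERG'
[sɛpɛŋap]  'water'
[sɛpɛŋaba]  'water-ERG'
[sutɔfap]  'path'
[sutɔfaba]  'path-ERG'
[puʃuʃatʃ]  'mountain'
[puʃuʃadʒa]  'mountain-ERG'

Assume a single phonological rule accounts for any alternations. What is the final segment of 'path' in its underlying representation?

The stem for 'path' ends in [p] in [sutɔfap] but [b] in [sutɔfaba].
Compare 'rope', with invariant [p] in [sileʃɛp] and [sileʃɛpa]: an analysis with underlying /p/ and a rule producing [b] before the ERG suffix would wrongly predict alternation here too.
Therefore /b/ is basic and [p] is derived by word-final obstruent devoicing (voiced obstruents become voiceless word-finally).

/b/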